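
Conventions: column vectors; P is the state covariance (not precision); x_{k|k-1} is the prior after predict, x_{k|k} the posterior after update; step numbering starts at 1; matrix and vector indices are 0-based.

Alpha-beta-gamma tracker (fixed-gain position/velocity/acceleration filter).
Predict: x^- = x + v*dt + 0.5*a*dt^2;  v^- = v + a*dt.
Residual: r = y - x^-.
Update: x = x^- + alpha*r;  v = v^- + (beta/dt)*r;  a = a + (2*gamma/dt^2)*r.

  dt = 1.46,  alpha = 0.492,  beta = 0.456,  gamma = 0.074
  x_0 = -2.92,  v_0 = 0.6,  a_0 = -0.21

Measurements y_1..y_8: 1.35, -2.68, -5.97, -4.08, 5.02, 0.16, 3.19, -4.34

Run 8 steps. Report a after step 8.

a_post = -0.4513

step 1: x_pred=-2.2678  r=3.6178  x^+=-0.4879  v^+=1.4233  a^+=0.0412
step 2: x_pred=1.6341  r=-4.3141  x^+=-0.4884  v^+=0.1361  a^+=-0.2583
step 3: x_pred=-0.5651  r=-5.4049  x^+=-3.2243  v^+=-1.9292  a^+=-0.6336
step 4: x_pred=-6.7163  r=2.6363  x^+=-5.4192  v^+=-2.0309  a^+=-0.4506
step 5: x_pred=-8.8646  r=13.8846  x^+=-2.0334  v^+=1.6478  a^+=0.5135
step 6: x_pred=0.9197  r=-0.7597  x^+=0.5459  v^+=2.1602  a^+=0.4607
step 7: x_pred=4.1908  r=-1.0008  x^+=3.6984  v^+=2.5202  a^+=0.3912
step 8: x_pred=7.7949  r=-12.1349  x^+=1.8245  v^+=-0.6987  a^+=-0.4513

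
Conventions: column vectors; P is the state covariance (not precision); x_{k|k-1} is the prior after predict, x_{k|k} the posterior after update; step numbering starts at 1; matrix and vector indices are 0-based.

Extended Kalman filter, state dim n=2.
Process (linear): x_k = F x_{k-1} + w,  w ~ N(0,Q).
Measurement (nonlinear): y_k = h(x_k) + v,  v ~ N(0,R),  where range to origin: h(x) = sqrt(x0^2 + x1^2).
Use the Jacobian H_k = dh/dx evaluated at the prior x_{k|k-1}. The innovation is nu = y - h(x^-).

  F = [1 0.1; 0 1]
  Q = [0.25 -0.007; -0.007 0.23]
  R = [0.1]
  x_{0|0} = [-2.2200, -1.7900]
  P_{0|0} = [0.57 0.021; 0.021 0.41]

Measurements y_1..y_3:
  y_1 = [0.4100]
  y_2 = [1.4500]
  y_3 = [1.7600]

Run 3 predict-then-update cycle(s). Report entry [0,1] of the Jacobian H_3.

step 1: x^-=[-2.3990, -1.7900]  P^-=[0.8283 0.0550; 0.0550 0.6400]  H_jac=[-0.8015 -0.5980]  S=[0.9137]  K=[-0.7626; -0.4671]  nu=[-2.5832]  x^+=[-0.4291, -0.5833]  P^+=[0.2970 -0.2705; -0.2705 0.4406]
step 2: x^-=[-0.4874, -0.5833]  P^-=[0.4973 -0.2334; -0.2334 0.6706]  H_jac=[-0.6412 -0.7673]  S=[0.4696]  K=[-0.2976; -0.7770]  nu=[0.6899]  x^+=[-0.6927, -1.1193]  P^+=[0.4557 -0.3420; -0.3420 0.3871]
step 3: x^-=[-0.8046, -1.1193]  P^-=[0.6412 -0.3103; -0.3103 0.6171]  H_jac=[-0.5837 -0.8120]  S=[0.4311]  K=[-0.2836; -0.7420]  nu=[0.3815]  x^+=[-0.9128, -1.4024]  P^+=[0.6065 -0.4010; -0.4010 0.3797]

H_jac[0,1] = -0.8120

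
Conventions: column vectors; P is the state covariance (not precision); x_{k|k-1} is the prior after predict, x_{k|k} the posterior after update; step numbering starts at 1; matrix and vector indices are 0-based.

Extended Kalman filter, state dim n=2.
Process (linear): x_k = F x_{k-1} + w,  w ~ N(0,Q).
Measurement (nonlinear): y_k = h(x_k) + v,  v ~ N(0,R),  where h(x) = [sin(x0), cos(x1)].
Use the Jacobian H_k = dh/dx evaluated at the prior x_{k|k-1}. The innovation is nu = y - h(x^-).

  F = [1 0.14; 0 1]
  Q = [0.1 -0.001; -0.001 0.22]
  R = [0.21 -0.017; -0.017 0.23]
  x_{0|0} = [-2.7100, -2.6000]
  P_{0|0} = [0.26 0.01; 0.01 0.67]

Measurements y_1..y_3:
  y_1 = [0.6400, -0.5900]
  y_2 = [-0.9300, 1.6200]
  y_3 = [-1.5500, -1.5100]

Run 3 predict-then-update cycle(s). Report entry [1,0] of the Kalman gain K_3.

K[1,0] = -0.0918

step 1: x^-=[-3.0740, -2.6000]  P^-=[0.3759 0.1028; 0.1028 0.8900]  H_jac=[-0.9977 0.0000; 0.0000 0.5155]  S=[0.5842 -0.0699; -0.0699 0.4665]  K=[-0.6399 0.0178; -0.0590 0.9746]  nu=[0.7075, 0.2669]  x^+=[-3.5220, -2.3816]  P^+=[0.1350 0.0290; 0.0290 0.4368]
step 2: x^-=[-3.8554, -2.3816]  P^-=[0.2517 0.0892; 0.0892 0.6568]  H_jac=[-0.7559 0.0000; 0.0000 0.6889]  S=[0.3538 -0.0634; -0.0634 0.5417]  K=[-0.5285 0.0515; -0.0416 0.8304]  nu=[-1.5847, 2.3449]  x^+=[-2.8972, -0.3685]  P^+=[0.1480 0.0302; 0.0302 0.2783]
step 3: x^-=[-2.9487, -0.3685]  P^-=[0.2619 0.0682; 0.0682 0.4983]  H_jac=[-0.9815 0.0000; 0.0000 0.3602]  S=[0.4623 -0.0411; -0.0411 0.2947]  K=[-0.5555 0.0059; -0.0918 0.5963]  nu=[-1.3583, -2.4429]  x^+=[-2.2085, -1.7006]  P^+=[0.1190 0.0300; 0.0300 0.3851]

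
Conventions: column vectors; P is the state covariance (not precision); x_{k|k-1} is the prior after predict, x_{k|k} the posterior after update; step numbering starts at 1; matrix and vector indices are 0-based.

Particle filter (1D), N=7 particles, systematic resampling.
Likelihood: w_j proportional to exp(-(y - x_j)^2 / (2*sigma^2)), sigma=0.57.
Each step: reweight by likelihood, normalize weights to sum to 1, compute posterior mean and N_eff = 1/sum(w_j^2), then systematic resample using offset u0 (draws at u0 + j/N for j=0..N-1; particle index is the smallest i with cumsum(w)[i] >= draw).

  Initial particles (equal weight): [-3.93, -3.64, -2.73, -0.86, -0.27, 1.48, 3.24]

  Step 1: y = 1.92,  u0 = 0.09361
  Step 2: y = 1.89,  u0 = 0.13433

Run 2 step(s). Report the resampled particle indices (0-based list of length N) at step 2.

step 1: w=[0.0000, 0.0000, 0.0000, 0.0000, 0.0008, 0.9148, 0.0844]  mean=1.6271  Neff=1.1847  idx=[5, 5, 5, 5, 5, 5, 6]
step 2: w=[0.1645, 0.1645, 0.1645, 0.1645, 0.1645, 0.1645, 0.0129]  mean=1.5027  Neff=6.1515  idx=[0, 1, 2, 3, 4, 5, 6]

resampled_idx = [0, 1, 2, 3, 4, 5, 6]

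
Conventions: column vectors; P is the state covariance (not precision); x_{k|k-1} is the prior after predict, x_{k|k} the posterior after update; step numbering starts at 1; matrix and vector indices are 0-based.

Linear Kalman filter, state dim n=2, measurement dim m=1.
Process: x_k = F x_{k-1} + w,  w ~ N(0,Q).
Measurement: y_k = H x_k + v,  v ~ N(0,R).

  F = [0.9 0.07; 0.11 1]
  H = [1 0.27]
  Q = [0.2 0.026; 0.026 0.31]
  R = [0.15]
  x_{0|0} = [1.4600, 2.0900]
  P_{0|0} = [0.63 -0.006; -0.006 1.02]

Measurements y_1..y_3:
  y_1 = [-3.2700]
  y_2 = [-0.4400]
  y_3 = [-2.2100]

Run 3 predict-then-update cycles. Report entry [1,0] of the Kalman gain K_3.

step 1: x^-=[1.4603, 2.2506]  P^-=[0.7145 0.1543; 0.1543 1.3363]  S=[1.0453]  K=[0.7234; 0.4928]  nu=[-5.3380]  x^+=[-2.4014, -0.3800]  P^+=[0.1675 -0.2183; -0.2183 1.0824]
step 2: x^-=[-2.1879, -0.6441]  P^-=[0.3134 -0.0798; -0.0798 1.3464]  S=[0.5185]  K=[0.5630; 0.5472]  nu=[1.9218]  x^+=[-1.1060, 0.4074]  P^+=[0.1491 -0.2395; -0.2395 1.1912]
step 3: x^-=[-0.9669, 0.2858]  P^-=[0.2964 -0.0933; -0.0933 1.4503]  S=[0.5018]  K=[0.5406; 0.5945]  nu=[-1.3203]  x^+=[-1.6806, -0.4991]  P^+=[0.1498 -0.2545; -0.2545 1.2730]

K[1,0] = 0.5945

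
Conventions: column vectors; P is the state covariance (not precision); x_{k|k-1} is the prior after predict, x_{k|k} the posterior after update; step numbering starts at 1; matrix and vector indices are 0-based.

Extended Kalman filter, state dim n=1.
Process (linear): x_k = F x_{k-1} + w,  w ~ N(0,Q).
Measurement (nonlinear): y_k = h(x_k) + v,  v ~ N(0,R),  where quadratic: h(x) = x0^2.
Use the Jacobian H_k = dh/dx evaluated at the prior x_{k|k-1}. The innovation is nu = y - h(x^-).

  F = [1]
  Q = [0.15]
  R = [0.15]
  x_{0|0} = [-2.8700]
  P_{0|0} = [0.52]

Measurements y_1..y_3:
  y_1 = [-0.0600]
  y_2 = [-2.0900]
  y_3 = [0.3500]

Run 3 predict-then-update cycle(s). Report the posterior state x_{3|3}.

x_post = [-0.2360]

step 1: x^-=[-2.8700]  P^-=[0.6700]  H_jac=[-5.7400]  S=[22.2249]  K=[-0.1730]  nu=[-8.2969]  x^+=[-1.4343]  P^+=[0.0045]
step 2: x^-=[-1.4343]  P^-=[0.1545]  H_jac=[-2.8686]  S=[1.4215]  K=[-0.3118]  nu=[-4.1472]  x^+=[-0.1411]  P^+=[0.0163]
step 3: x^-=[-0.1411]  P^-=[0.1663]  H_jac=[-0.2823]  S=[0.1632]  K=[-0.2875]  nu=[0.3301]  x^+=[-0.2360]  P^+=[0.1528]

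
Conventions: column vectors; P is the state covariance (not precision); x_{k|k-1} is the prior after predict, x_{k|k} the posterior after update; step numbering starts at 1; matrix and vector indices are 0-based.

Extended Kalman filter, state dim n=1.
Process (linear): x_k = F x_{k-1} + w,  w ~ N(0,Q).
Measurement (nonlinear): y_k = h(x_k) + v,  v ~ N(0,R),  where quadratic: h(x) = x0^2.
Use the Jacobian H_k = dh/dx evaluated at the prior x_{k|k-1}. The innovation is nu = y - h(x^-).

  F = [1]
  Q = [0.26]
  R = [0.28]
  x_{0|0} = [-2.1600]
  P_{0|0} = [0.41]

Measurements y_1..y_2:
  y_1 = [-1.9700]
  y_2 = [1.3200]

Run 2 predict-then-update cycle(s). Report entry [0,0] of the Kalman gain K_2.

step 1: x^-=[-2.1600]  P^-=[0.6700]  H_jac=[-4.3200]  S=[12.7838]  K=[-0.2264]  nu=[-6.6356]  x^+=[-0.6576]  P^+=[0.0147]
step 2: x^-=[-0.6576]  P^-=[0.2747]  H_jac=[-1.3152]  S=[0.7552]  K=[-0.4784]  nu=[0.8875]  x^+=[-1.0822]  P^+=[0.1018]

K[0,0] = -0.4784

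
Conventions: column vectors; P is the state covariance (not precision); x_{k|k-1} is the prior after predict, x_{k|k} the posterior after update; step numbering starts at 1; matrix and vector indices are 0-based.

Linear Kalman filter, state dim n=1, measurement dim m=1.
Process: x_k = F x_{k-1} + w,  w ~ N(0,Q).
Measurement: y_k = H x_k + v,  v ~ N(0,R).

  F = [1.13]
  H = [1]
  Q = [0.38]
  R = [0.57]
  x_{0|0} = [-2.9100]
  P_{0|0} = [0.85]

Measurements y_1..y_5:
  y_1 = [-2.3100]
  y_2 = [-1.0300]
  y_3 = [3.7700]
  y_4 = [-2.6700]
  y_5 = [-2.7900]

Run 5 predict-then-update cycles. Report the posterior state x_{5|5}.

x_post = [-2.0590]

step 1: x^-=[-3.2883]  P^-=[1.4654]  S=[2.0354]  K=[0.7200]  nu=[0.9783]  x^+=[-2.5840]  P^+=[0.4104]
step 2: x^-=[-2.9199]  P^-=[0.9040]  S=[1.4740]  K=[0.6133]  nu=[1.8899]  x^+=[-1.7608]  P^+=[0.3496]
step 3: x^-=[-1.9897]  P^-=[0.8264]  S=[1.3964]  K=[0.5918]  nu=[5.7597]  x^+=[1.4189]  P^+=[0.3373]
step 4: x^-=[1.6033]  P^-=[0.8107]  S=[1.3807]  K=[0.5872]  nu=[-4.2733]  x^+=[-0.9059]  P^+=[0.3347]
step 5: x^-=[-1.0236]  P^-=[0.8074]  S=[1.3774]  K=[0.5862]  nu=[-1.7664]  x^+=[-2.0590]  P^+=[0.3341]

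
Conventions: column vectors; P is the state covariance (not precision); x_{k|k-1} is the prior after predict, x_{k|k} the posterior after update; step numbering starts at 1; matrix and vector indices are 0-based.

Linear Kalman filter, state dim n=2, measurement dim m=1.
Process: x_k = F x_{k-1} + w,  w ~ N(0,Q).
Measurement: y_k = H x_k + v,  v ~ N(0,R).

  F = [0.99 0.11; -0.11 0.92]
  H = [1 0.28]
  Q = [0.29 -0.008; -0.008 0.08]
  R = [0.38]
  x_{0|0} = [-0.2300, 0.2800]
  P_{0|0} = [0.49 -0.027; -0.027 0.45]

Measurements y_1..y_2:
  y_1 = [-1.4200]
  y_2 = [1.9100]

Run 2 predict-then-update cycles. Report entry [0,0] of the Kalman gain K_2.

step 1: x^-=[-0.1969, 0.2829]  P^-=[0.7698 -0.0401; -0.0401 0.4723]  S=[1.1644]  K=[0.6515; 0.0791]  nu=[-1.3023]  x^+=[-1.0453, 0.1798]  P^+=[0.2756 -0.1001; -0.1001 0.4650]
step 2: x^-=[-1.0151, 0.2804]  P^-=[0.5439 -0.0809; -0.0809 0.4972]  S=[0.9176]  K=[0.5681; 0.0635]  nu=[2.8466]  x^+=[0.6020, 0.4612]  P^+=[0.2478 -0.1140; -0.1140 0.4935]

K[0,0] = 0.5681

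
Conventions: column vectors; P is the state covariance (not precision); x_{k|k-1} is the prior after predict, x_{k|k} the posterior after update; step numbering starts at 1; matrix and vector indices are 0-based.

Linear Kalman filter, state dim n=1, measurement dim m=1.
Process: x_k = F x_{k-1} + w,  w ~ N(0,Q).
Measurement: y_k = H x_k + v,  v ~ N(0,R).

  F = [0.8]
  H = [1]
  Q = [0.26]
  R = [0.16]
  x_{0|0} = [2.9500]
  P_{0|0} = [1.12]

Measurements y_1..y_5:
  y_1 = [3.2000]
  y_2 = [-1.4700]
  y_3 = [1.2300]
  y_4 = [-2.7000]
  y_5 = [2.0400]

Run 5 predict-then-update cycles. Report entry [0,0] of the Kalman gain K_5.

step 1: x^-=[2.3600]  P^-=[0.9768]  S=[1.1368]  K=[0.8593]  nu=[0.8400]  x^+=[3.0818]  P^+=[0.1375]
step 2: x^-=[2.4654]  P^-=[0.3480]  S=[0.5080]  K=[0.6850]  nu=[-3.9354]  x^+=[-0.2305]  P^+=[0.1096]
step 3: x^-=[-0.1844]  P^-=[0.3301]  S=[0.4901]  K=[0.6736]  nu=[1.4144]  x^+=[0.7683]  P^+=[0.1078]
step 4: x^-=[0.6146]  P^-=[0.3290]  S=[0.4890]  K=[0.6728]  nu=[-3.3146]  x^+=[-1.6154]  P^+=[0.1076]
step 5: x^-=[-1.2923]  P^-=[0.3289]  S=[0.4889]  K=[0.6727]  nu=[3.3323]  x^+=[0.9494]  P^+=[0.1076]

K[0,0] = 0.6727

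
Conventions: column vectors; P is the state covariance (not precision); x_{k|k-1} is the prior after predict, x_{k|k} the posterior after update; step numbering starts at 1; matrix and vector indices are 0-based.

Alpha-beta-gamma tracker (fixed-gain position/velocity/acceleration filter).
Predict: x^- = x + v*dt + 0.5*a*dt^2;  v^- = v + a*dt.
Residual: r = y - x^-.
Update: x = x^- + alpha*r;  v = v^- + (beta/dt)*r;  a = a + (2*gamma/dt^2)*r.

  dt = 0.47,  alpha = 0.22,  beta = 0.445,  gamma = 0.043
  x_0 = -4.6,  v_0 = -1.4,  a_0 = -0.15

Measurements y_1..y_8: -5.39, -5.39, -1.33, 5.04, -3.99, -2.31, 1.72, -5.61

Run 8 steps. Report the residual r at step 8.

resid = -7.0216

step 1: x_pred=-5.2746  r=-0.1154  x^+=-5.3000  v^+=-1.5798  a^+=-0.1949
step 2: x_pred=-6.0640  r=0.6740  x^+=-5.9157  v^+=-1.0333  a^+=0.0675
step 3: x_pred=-6.3939  r=5.0639  x^+=-5.2798  v^+=3.7930  a^+=2.0389
step 4: x_pred=-3.2719  r=8.3119  x^+=-1.4433  v^+=12.6211  a^+=5.2749
step 5: x_pred=5.0712  r=-9.0612  x^+=3.0777  v^+=6.5211  a^+=1.7472
step 6: x_pred=6.3356  r=-8.6456  x^+=4.4336  v^+=-0.8435  a^+=-1.6187
step 7: x_pred=3.8584  r=-2.1384  x^+=3.3879  v^+=-3.6289  a^+=-2.4512
step 8: x_pred=1.4116  r=-7.0216  x^+=-0.1331  v^+=-11.4291  a^+=-5.1848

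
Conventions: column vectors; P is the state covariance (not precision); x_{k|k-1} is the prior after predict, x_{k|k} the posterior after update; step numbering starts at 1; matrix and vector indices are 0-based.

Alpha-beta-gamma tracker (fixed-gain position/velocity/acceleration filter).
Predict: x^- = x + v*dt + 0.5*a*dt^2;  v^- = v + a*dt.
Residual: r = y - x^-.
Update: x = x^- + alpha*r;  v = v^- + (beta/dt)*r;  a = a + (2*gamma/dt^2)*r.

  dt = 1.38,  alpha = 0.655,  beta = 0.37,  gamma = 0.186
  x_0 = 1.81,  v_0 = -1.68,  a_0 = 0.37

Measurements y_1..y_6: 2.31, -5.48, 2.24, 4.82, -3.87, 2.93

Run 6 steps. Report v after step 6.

step 1: x_pred=-0.1561  r=2.4661  x^+=1.4592  v^+=-0.5082  a^+=0.8517
step 2: x_pred=1.5689  r=-7.0489  x^+=-3.0481  v^+=-1.2228  a^+=-0.5252
step 3: x_pred=-5.2356  r=7.4756  x^+=-0.3391  v^+=0.0568  a^+=0.9351
step 4: x_pred=0.6297  r=4.1903  x^+=3.3743  v^+=2.4707  a^+=1.7536
step 5: x_pred=8.4537  r=-12.3237  x^+=0.3817  v^+=1.5865  a^+=-0.6537
step 6: x_pred=1.9486  r=0.9814  x^+=2.5914  v^+=0.9475  a^+=-0.4620

v_post = 0.9475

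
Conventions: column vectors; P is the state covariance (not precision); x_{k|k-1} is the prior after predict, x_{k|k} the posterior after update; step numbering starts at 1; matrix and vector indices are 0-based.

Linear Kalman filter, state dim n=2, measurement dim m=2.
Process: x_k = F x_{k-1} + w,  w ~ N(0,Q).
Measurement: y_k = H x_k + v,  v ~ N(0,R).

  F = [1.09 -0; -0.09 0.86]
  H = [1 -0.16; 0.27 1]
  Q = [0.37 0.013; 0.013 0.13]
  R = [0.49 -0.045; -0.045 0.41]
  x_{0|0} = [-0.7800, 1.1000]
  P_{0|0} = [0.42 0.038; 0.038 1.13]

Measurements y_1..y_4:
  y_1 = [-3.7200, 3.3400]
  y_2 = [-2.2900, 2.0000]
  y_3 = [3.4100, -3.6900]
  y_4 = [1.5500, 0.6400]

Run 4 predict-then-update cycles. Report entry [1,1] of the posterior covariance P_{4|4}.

P_post[1,1] = 0.1639

step 1: x^-=[-0.8502, 1.0162]  P^-=[0.8690 0.0074; 0.0074 0.9633]  S=[1.3813 0.0426; 0.0426 1.4406]  K=[0.6237 0.1496; -0.1270 0.6738]  nu=[-2.7072, 2.5534]  x^+=[-2.1566, 3.0804]  P^+=[0.2916 -0.0455; -0.0455 0.2942]
step 2: x^-=[-2.3507, 2.8433]  P^-=[0.7164 -0.0582; -0.0582 0.3570]  S=[1.2342 0.0356; 0.0356 0.7878]  K=[0.5838 0.1452; -0.1061 0.4380]  nu=[0.5157, -0.2086]  x^+=[-2.0800, 2.6972]  P^+=[0.2731 -0.0405; -0.0405 0.1953]
step 3: x^-=[-2.2672, 2.5068]  P^-=[0.6944 -0.0517; -0.0517 0.2829]  S=[1.2082 0.0478; 0.0478 0.7156]  K=[0.5756 0.1513; -0.0954 0.3822]  nu=[6.0783, -5.5847]  x^+=[0.3864, -0.2073]  P^+=[0.2694 -0.0366; -0.0366 0.1709]
step 4: x^-=[0.4212, -0.2131]  P^-=[0.6901 -0.0477; -0.0477 0.2642]  S=[1.2021 0.0534; 0.0534 0.6988]  K=[0.5735 0.1545; -0.0912 0.3667]  nu=[1.0947, 0.7393]  x^+=[1.1633, -0.0418]  P^+=[0.2685 -0.0349; -0.0349 0.1639]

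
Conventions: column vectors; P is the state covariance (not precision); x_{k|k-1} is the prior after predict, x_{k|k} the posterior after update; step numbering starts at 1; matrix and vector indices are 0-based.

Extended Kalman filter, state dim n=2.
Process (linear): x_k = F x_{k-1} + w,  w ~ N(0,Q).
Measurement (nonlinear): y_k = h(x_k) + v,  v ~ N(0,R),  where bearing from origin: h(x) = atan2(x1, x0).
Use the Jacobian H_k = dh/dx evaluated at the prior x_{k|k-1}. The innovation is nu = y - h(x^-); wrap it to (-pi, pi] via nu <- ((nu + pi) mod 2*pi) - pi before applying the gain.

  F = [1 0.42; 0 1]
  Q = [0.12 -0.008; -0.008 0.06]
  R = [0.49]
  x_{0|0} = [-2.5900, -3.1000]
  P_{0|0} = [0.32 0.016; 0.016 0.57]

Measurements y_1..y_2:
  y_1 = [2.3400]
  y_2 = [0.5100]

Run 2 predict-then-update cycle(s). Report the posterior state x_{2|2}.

step 1: x^-=[-3.8920, -3.1000]  P^-=[0.5540 0.2474; 0.2474 0.6300]  H_jac=[0.1252 -0.1572]  S=[0.5045]  K=[0.0604; -0.1349]  nu=[-1.4742]  x^+=[-3.9810, -2.9011]  P^+=[0.5521 0.2515; 0.2515 0.6208]
step 2: x^-=[-5.1995, -2.9011]  P^-=[0.9929 0.5043; 0.5043 0.6808]  H_jac=[0.0818 -0.1467]  S=[0.4992]  K=[0.0146; -0.1174]  nu=[-3.1405]  x^+=[-5.2454, -2.5325]  P^+=[0.9928 0.5051; 0.5051 0.6739]

x_post = [-5.2454, -2.5325]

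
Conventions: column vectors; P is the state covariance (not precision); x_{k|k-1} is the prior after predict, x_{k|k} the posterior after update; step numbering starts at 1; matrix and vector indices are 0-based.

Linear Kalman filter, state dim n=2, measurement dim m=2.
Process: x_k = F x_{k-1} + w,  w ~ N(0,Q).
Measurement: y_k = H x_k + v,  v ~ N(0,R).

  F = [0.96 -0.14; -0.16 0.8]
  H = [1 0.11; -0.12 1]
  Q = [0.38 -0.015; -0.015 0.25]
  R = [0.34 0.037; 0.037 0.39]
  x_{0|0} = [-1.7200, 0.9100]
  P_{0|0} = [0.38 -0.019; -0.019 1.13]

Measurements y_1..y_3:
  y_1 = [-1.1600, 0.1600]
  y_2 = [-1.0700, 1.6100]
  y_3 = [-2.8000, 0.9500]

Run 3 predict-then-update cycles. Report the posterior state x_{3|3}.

x_post = [-2.3060, 0.8799]

step 1: x^-=[-1.7786, 1.0032]  P^-=[0.7575 -0.2149; -0.2149 0.9878]  S=[1.0621 -0.1573; -0.1573 1.4403]  K=[0.6703 -0.1391; 0.0043 0.7042]  nu=[0.5082, -1.0566]  x^+=[-1.2909, 0.2613]  P^+=[0.2230 -0.0027; -0.0027 0.2745]
step 2: x^-=[-1.2759, 0.4156]  P^-=[0.5917 -0.0821; -0.0821 0.4321]  S=[0.9188 -0.0675; -0.0675 0.8503]  K=[0.6245 -0.1305; 0.0005 0.5198]  nu=[0.1602, 1.0413]  x^+=[-1.3117, 0.9569]  P^+=[0.2078 -0.0028; -0.0028 0.2024]
step 3: x^-=[-1.3932, 0.9754]  P^-=[0.5763 -0.0718; -0.0718 0.3856]  S=[0.9051 -0.0606; -0.0606 0.8011]  K=[0.6193 -0.1291; 0.0005 0.4921]  nu=[-1.5141, -0.1926]  x^+=[-2.3060, 0.8799]  P^+=[0.2061 -0.0027; -0.0027 0.1916]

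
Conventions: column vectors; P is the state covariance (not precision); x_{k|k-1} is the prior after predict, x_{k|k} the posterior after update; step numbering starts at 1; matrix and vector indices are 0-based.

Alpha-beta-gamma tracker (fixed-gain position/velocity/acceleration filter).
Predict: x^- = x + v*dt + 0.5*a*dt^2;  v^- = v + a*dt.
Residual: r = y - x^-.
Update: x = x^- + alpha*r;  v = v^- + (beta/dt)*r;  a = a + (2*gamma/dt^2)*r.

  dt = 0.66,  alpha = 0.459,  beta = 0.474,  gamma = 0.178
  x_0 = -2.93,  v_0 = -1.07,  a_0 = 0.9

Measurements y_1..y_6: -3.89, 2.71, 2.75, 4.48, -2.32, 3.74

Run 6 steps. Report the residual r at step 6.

step 1: x_pred=-3.4402  r=-0.4498  x^+=-3.6466  v^+=-0.7991  a^+=0.5324
step 2: x_pred=-4.0581  r=6.7681  x^+=-0.9515  v^+=4.4130  a^+=6.0637
step 3: x_pred=3.2817  r=-0.5317  x^+=3.0377  v^+=8.0332  a^+=5.6291
step 4: x_pred=9.5656  r=-5.0856  x^+=7.2313  v^+=8.0960  a^+=1.4728
step 5: x_pred=12.8954  r=-15.2154  x^+=5.9116  v^+=-1.8594  a^+=-10.9622
step 6: x_pred=2.2968  r=1.4432  x^+=2.9592  v^+=-8.0579  a^+=-9.7827

resid = 1.4432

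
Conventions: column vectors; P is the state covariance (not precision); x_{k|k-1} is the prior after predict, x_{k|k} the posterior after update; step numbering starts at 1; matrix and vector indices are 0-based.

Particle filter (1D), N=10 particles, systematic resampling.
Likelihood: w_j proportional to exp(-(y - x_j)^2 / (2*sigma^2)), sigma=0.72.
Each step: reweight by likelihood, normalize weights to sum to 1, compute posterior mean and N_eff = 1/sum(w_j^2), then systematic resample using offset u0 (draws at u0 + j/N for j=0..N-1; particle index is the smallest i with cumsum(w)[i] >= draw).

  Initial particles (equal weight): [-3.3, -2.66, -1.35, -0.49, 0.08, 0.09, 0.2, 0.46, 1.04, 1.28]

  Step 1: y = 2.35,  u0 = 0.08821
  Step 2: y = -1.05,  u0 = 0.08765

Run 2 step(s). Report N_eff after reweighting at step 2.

step 1: w=[0.0000, 0.0000, 0.0000, 0.0007, 0.0120, 0.0125, 0.0199, 0.0549, 0.3291, 0.5709]  mean=1.1039  Neff=2.2836  idx=[7, 8, 8, 8, 9, 9, 9, 9, 9, 9]
step 2: w=[0.5923, 0.0791, 0.0791, 0.0791, 0.0284, 0.0284, 0.0284, 0.0284, 0.0284, 0.0284]  mean=0.7374  Neff=2.6706  idx=[0, 0, 0, 0, 0, 0, 2, 3, 6, 9]

N_eff = 2.6706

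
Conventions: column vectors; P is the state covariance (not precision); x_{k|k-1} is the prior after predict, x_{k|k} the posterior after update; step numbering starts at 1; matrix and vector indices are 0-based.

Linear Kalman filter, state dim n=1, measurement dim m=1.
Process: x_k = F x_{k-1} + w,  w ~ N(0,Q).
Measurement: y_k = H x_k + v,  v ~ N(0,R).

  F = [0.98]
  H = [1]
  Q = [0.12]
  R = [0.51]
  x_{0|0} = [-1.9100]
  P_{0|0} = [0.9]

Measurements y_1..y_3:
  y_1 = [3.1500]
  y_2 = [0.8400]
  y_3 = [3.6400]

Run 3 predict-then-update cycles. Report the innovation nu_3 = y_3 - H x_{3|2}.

innov = [2.5191]

step 1: x^-=[-1.8718]  P^-=[0.9844]  S=[1.4944]  K=[0.6587]  nu=[5.0218]  x^+=[1.4361]  P^+=[0.3359]
step 2: x^-=[1.4074]  P^-=[0.4426]  S=[0.9526]  K=[0.4646]  nu=[-0.5674]  x^+=[1.1438]  P^+=[0.2370]
step 3: x^-=[1.1209]  P^-=[0.3476]  S=[0.8576]  K=[0.4053]  nu=[2.5191]  x^+=[2.1419]  P^+=[0.2067]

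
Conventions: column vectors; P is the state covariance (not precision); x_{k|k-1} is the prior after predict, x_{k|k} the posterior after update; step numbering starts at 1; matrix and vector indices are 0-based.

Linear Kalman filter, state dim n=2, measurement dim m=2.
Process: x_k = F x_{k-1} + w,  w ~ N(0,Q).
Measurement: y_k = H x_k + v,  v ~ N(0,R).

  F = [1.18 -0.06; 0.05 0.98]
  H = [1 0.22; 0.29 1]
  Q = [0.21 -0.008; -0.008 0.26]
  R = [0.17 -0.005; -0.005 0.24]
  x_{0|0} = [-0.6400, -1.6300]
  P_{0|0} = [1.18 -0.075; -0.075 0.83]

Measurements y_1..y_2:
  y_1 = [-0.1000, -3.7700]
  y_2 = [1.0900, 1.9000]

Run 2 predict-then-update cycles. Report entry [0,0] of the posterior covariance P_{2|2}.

P_post[0,0] = 0.1417

step 1: x^-=[-0.6574, -1.6294]  P^-=[1.8666 -0.0737; -0.0737 1.0527]  S=[2.0552 0.6895; 0.6895 1.4070]  K=[0.9441 -0.1303; -0.2024 0.8322]  nu=[0.9159, -1.9500]  x^+=[0.4614, -3.4375]  P^+=[0.1806 -0.0884; -0.0884 0.2264]
step 2: x^-=[0.7507, -3.3457]  P^-=[0.4748 -0.1126; -0.1126 0.4692]  S=[0.6180 0.1161; 0.1161 0.6838]  K=[0.7451 -0.0898; -0.1396 0.6621]  nu=[1.0754, 5.0280]  x^+=[1.1002, -0.1668]  P^+=[0.1417 -0.0664; -0.0664 0.1789]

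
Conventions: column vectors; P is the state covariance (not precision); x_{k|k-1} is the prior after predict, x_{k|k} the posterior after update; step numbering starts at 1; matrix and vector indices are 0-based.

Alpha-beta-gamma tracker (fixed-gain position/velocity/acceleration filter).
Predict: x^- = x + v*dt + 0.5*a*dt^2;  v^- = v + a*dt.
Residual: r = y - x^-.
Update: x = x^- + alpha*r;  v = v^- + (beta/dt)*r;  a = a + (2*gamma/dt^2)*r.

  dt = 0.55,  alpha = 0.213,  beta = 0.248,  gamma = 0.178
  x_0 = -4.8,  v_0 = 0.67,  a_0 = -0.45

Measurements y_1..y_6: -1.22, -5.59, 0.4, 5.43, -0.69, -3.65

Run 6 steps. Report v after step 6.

v_post = 1.5247

step 1: x_pred=-4.4996  r=3.2796  x^+=-3.8010  v^+=1.9013  a^+=3.4096
step 2: x_pred=-2.2396  r=-3.3504  x^+=-2.9532  v^+=2.2658  a^+=-0.5334
step 3: x_pred=-1.7877  r=2.1877  x^+=-1.3217  v^+=2.9589  a^+=2.0413
step 4: x_pred=0.6144  r=4.8156  x^+=1.6402  v^+=6.2530  a^+=7.7085
step 5: x_pred=6.2452  r=-6.9352  x^+=4.7680  v^+=7.3655  a^+=-0.4533
step 6: x_pred=8.7505  r=-12.4005  x^+=6.1092  v^+=1.5247  a^+=-15.0469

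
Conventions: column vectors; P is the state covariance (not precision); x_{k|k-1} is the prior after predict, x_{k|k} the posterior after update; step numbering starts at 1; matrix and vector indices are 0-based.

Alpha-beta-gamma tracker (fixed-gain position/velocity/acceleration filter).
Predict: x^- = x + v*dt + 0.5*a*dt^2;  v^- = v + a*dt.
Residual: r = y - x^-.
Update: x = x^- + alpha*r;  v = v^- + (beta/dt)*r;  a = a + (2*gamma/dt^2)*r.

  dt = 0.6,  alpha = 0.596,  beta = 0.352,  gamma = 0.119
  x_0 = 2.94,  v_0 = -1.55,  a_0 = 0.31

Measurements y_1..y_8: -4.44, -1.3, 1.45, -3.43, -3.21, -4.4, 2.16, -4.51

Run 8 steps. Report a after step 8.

step 1: x_pred=2.0658  r=-6.5058  x^+=-1.8117  v^+=-5.1807  a^+=-3.9911
step 2: x_pred=-5.6385  r=4.3385  x^+=-3.0527  v^+=-5.0301  a^+=-1.1228
step 3: x_pred=-6.2729  r=7.7229  x^+=-1.6701  v^+=-1.1730  a^+=3.9829
step 4: x_pred=-1.6570  r=-1.7730  x^+=-2.7137  v^+=0.1765  a^+=2.8107
step 5: x_pred=-2.1019  r=-1.1081  x^+=-2.7623  v^+=1.2128  a^+=2.0781
step 6: x_pred=-1.6606  r=-2.7394  x^+=-3.2933  v^+=0.8526  a^+=0.2670
step 7: x_pred=-2.7337  r=4.8937  x^+=0.1830  v^+=3.8837  a^+=3.5023
step 8: x_pred=3.1436  r=-7.6536  x^+=-1.4179  v^+=1.4950  a^+=-1.5576

a_post = -1.5576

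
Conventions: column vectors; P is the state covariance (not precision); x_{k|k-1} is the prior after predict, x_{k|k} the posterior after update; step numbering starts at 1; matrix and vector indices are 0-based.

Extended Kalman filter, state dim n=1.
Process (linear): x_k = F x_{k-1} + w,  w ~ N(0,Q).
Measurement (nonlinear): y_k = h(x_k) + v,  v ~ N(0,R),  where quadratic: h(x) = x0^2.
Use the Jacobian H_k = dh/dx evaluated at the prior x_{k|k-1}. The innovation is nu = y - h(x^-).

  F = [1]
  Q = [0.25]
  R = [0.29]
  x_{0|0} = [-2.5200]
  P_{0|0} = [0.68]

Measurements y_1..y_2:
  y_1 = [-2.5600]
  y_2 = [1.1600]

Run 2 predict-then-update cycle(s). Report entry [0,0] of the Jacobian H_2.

step 1: x^-=[-2.5200]  P^-=[0.9300]  H_jac=[-5.0400]  S=[23.9135]  K=[-0.1960]  nu=[-8.9104]  x^+=[-0.7735]  P^+=[0.0113]
step 2: x^-=[-0.7735]  P^-=[0.2613]  H_jac=[-1.5470]  S=[0.9153]  K=[-0.4416]  nu=[0.5617]  x^+=[-1.0215]  P^+=[0.0828]

H_jac[0,0] = -1.5470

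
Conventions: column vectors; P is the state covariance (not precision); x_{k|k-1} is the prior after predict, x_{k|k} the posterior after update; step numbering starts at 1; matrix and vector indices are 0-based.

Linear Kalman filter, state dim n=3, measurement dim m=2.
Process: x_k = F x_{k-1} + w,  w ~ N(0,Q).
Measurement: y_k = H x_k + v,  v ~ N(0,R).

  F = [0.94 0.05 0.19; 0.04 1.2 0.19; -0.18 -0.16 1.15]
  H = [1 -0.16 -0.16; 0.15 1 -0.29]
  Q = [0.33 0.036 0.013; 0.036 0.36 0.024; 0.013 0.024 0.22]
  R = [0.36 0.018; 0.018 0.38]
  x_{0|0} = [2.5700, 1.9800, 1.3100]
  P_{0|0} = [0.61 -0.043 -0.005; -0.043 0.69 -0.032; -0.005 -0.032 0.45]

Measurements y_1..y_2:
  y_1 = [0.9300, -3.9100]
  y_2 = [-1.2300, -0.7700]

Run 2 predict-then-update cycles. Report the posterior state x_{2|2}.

x_post = [0.0938, -0.6957, 2.3351]

step 1: x^-=[2.7637, 2.7277, 0.7271]  P^-=[0.8805 0.0595 0.0033; 0.0595 1.3520 -0.0482; 0.0033 -0.0482 0.8639]  S=[1.2747 0.0363; 0.0363 1.8700]  K=[0.6804 0.0887; -0.1380 0.7379; -0.0953 -0.1576]  nu=[-1.2809, -6.8414]  x^+=[1.2854, -2.1440, 1.9277]  P^+=[0.2714 0.0390 0.1163; 0.0390 0.3168 0.1543; 0.1163 0.1543 0.8048]
step 2: x^-=[1.4673, -2.1551, 2.3285]  P^-=[0.6478 0.1966 0.2601; 0.1966 0.9216 0.3380; 0.2601 0.3380 1.1985]  S=[0.9332 0.0951; 0.0951 1.2573]  K=[0.6028 0.1281; -0.0750 0.6842; 0.0130 0.0225]  nu=[-2.6696, 1.8403]  x^+=[0.0938, -0.6957, 2.3351]  P^+=[0.2734 0.0903 0.2477; 0.0903 0.3376 0.3189; 0.2477 0.3189 1.1977]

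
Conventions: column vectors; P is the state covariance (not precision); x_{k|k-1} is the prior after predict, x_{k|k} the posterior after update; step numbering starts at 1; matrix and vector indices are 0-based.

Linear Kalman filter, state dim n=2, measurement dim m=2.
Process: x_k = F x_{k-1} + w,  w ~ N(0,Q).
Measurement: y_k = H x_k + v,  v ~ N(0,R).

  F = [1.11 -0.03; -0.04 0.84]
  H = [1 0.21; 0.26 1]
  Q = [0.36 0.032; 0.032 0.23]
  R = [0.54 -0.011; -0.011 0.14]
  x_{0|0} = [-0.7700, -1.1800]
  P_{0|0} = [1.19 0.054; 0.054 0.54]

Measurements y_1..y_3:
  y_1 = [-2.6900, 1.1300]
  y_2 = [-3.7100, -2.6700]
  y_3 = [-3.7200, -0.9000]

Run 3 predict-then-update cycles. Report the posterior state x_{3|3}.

step 1: x^-=[-0.8193, -0.9604]  P^-=[1.8231 0.0160; 0.0160 0.6093]  S=[2.3967 0.6078; 0.6078 0.8808]  K=[0.7527 0.0369; -0.1413 0.7939]  nu=[-1.6690, 2.3034]  x^+=[-1.9907, 1.1042]  P^+=[0.4302 -0.1150; -0.1150 0.1426]
step 2: x^-=[-2.2428, 1.0071]  P^-=[0.8979 -0.0980; -0.0980 0.3390]  S=[1.4116 0.1902; 0.1902 0.4887]  K=[0.6165 0.0371; -0.1113 0.6849]  nu=[-1.6787, -3.0940]  x^+=[-3.3924, -0.9249]  P^+=[0.3520 -0.0931; -0.0931 0.1213]
step 3: x^-=[-3.7378, -0.6413]  P^-=[0.8001 -0.0736; -0.0736 0.3224]  S=[1.3233 0.1871; 0.1871 0.4782]  K=[0.5855 0.0520; -0.0996 0.6732]  nu=[0.1525, 0.7131]  x^+=[-3.6115, -0.1764]  P^+=[0.3337 -0.0859; -0.0859 0.1177]

x_post = [-3.6115, -0.1764]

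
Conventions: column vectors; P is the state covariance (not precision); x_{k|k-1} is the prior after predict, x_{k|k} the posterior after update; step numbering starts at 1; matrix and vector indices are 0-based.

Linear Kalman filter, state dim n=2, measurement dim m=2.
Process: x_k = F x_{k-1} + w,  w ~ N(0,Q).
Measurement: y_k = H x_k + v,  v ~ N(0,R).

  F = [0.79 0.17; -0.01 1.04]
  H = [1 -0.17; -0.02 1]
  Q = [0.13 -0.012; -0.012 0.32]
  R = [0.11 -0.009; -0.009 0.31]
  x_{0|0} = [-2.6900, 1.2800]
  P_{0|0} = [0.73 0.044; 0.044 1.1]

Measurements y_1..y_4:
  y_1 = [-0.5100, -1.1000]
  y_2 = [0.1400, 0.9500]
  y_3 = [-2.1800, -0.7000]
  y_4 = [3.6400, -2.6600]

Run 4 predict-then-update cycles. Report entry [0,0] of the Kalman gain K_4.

K[0,0] = 0.6223

step 1: x^-=[-1.9075, 1.3581]  P^-=[0.6292 0.2128; 0.2128 1.5089]  S=[0.7105 -0.0646; -0.0646 1.8107]  K=[0.8475 0.1408; 0.0140 0.8315]  nu=[1.6284, -2.4962]  x^+=[-0.8789, -0.6947]  P^+=[0.0984 0.0380; 0.0380 0.2584]
step 2: x^-=[-0.8124, -0.7137]  P^-=[0.2091 0.0641; 0.0641 0.5987]  S=[0.3146 -0.0507; -0.0507 0.9062]  K=[0.6465 0.1022; -0.0138 0.6585]  nu=[0.8311, 1.6474]  x^+=[-0.1067, 0.3596]  P^+=[0.0748 0.0274; 0.0274 0.2048]
step 3: x^-=[-0.0232, 0.3751]  P^-=[0.1900 0.0461; 0.0461 0.5409]  S=[0.3000 -0.0585; -0.0585 0.8492]  K=[0.6254 0.0929; -0.0293 0.6339]  nu=[-2.0930, -1.0755]  x^+=[-1.4321, -0.2454]  P^+=[0.0721 0.0246; 0.0246 0.1973]
step 4: x^-=[-1.1730, -0.2409]  P^-=[0.1873 0.0425; 0.0425 0.5329]  S=[0.2983 -0.0607; -0.0607 0.8412]  K=[0.6223 0.0910; -0.0330 0.6300]  nu=[4.7721, -2.4426]  x^+=[1.5746, -1.9375]  P^+=[0.0717 0.0240; 0.0240 0.1961]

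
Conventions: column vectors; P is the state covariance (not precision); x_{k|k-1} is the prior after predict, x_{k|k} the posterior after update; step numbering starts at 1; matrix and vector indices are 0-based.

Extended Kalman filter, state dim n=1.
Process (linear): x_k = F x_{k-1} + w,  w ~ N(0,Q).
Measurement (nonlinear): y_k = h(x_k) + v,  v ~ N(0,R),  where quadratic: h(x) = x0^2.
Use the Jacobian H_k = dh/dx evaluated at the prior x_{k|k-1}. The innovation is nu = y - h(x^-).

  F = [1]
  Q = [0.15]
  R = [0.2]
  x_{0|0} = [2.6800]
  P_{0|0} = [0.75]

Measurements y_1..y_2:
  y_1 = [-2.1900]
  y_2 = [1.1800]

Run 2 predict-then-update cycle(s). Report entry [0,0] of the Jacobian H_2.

H_jac[0,0] = 1.8897

step 1: x^-=[2.6800]  P^-=[0.9000]  H_jac=[5.3600]  S=[26.0566]  K=[0.1851]  nu=[-9.3724]  x^+=[0.9448]  P^+=[0.0069]
step 2: x^-=[0.9448]  P^-=[0.1569]  H_jac=[1.8897]  S=[0.7603]  K=[0.3900]  nu=[0.2873]  x^+=[1.0569]  P^+=[0.0413]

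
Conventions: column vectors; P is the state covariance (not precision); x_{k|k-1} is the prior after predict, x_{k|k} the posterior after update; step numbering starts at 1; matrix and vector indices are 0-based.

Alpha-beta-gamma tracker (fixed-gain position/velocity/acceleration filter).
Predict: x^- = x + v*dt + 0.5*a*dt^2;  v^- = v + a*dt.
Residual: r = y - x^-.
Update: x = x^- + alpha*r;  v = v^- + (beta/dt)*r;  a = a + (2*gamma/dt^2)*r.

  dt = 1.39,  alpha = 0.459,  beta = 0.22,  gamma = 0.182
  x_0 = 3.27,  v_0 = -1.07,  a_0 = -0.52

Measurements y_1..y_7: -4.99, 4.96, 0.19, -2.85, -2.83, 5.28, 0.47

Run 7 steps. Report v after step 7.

step 1: x_pred=1.2804  r=-6.2704  x^+=-1.5977  v^+=-2.7852  a^+=-1.7013
step 2: x_pred=-7.1128  r=12.0728  x^+=-1.5714  v^+=-3.2393  a^+=0.5732
step 3: x_pred=-5.5202  r=5.7102  x^+=-2.8992  v^+=-1.5388  a^+=1.6489
step 4: x_pred=-3.4452  r=0.5952  x^+=-3.1720  v^+=0.8474  a^+=1.7611
step 5: x_pred=-0.2928  r=-2.5372  x^+=-1.4574  v^+=2.8937  a^+=1.2831
step 6: x_pred=3.8044  r=1.4756  x^+=4.4817  v^+=4.9108  a^+=1.5611
step 7: x_pred=12.8157  r=-12.3457  x^+=7.1490  v^+=5.1266  a^+=-0.7648

v_post = 5.1266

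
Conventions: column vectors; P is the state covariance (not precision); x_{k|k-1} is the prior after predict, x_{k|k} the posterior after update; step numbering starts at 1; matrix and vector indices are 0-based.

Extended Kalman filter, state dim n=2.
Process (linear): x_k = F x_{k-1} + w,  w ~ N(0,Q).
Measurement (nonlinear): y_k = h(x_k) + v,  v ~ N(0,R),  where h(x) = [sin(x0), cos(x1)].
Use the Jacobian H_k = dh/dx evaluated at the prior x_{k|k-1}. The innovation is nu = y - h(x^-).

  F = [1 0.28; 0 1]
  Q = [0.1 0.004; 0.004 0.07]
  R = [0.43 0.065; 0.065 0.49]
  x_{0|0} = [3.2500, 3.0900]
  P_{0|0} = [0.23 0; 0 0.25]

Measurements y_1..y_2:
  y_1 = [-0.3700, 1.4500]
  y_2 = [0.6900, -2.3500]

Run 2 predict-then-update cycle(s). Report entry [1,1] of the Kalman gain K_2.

K[1,1] = -0.1201

step 1: x^-=[4.1152, 3.0900]  P^-=[0.3496 0.0740; 0.0740 0.3200]  H_jac=[-0.5623 0.0000; 0.0000 -0.0516]  S=[0.5405 0.0671; 0.0671 0.4909]  K=[-0.3690 0.0427; -0.0741 -0.0235]  nu=[0.4569, 2.4487]  x^+=[4.0512, 2.9986]  P^+=[0.2772 0.0594; 0.0594 0.3165]
step 2: x^-=[4.8908, 2.9986]  P^-=[0.4353 0.1520; 0.1520 0.3865]  H_jac=[0.1774 0.0000; 0.0000 -0.1425]  S=[0.4437 0.0612; 0.0612 0.4978]  K=[0.1832 -0.0660; 0.0773 -0.1201]  nu=[1.6741, -1.3602]  x^+=[5.2872, 3.2915]  P^+=[0.4197 0.1434; 0.1434 0.3778]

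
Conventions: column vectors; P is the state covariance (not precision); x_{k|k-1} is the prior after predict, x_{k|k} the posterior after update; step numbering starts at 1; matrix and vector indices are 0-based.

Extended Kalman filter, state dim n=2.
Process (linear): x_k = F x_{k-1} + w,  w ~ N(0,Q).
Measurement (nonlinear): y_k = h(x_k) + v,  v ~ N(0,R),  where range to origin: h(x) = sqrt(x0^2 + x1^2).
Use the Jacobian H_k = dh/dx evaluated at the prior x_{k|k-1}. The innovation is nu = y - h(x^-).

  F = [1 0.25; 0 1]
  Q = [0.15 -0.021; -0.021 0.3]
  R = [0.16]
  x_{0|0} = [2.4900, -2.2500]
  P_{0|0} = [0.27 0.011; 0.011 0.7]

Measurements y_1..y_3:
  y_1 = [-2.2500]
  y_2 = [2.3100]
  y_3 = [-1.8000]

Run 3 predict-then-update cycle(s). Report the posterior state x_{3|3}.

step 1: x^-=[1.9275, -2.2500]  P^-=[0.4692 0.1650; 0.1650 1.0000]  H_jac=[0.6506 -0.7594]  S=[0.7723]  K=[0.2330; -0.8443]  nu=[-5.2127]  x^+=[0.7127, 2.1513]  P^+=[0.4273 0.3170; 0.3170 0.4494]
step 2: x^-=[1.2505, 2.1513]  P^-=[0.7639 0.4083; 0.4083 0.7494]  H_jac=[0.5026 0.8645]  S=[1.2679]  K=[0.5812; 0.6729]  nu=[-0.1784]  x^+=[1.1469, 2.0313]  P^+=[0.3356 -0.0875; -0.0875 0.1754]
step 3: x^-=[1.6547, 2.0313]  P^-=[0.4528 -0.0647; -0.0647 0.4754]  H_jac=[0.6316 0.7753]  S=[0.5631]  K=[0.4189; 0.5821]  nu=[-4.4200]  x^+=[-0.1966, -0.5415]  P^+=[0.3540 -0.2019; -0.2019 0.2846]

x_post = [-0.1966, -0.5415]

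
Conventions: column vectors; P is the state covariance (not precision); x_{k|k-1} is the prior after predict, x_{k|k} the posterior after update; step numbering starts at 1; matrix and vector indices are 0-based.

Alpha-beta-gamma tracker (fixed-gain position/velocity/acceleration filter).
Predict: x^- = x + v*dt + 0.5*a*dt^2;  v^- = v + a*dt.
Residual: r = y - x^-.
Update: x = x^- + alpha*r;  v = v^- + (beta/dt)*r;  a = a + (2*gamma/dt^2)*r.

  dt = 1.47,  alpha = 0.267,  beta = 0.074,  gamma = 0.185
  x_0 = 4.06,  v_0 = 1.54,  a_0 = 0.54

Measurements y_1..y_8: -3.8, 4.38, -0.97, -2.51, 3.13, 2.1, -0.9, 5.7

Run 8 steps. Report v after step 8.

v_post = 13.5484

step 1: x_pred=6.9072  r=-10.7072  x^+=4.0484  v^+=1.7948  a^+=-1.2933
step 2: x_pred=5.2894  r=-0.9094  x^+=5.0466  v^+=-0.1522  a^+=-1.4491
step 3: x_pred=3.2572  r=-4.2272  x^+=2.1285  v^+=-2.4951  a^+=-2.1729
step 4: x_pred=-3.8869  r=1.3769  x^+=-3.5193  v^+=-5.6199  a^+=-1.9371
step 5: x_pred=-13.8735  r=17.0035  x^+=-9.3335  v^+=-7.6115  a^+=0.9743
step 6: x_pred=-19.4697  r=21.5697  x^+=-13.7106  v^+=-5.0934  a^+=4.6676
step 7: x_pred=-16.1547  r=15.2547  x^+=-12.0817  v^+=2.5359  a^+=7.2796
step 8: x_pred=-0.4887  r=6.1887  x^+=1.1637  v^+=13.5484  a^+=8.3392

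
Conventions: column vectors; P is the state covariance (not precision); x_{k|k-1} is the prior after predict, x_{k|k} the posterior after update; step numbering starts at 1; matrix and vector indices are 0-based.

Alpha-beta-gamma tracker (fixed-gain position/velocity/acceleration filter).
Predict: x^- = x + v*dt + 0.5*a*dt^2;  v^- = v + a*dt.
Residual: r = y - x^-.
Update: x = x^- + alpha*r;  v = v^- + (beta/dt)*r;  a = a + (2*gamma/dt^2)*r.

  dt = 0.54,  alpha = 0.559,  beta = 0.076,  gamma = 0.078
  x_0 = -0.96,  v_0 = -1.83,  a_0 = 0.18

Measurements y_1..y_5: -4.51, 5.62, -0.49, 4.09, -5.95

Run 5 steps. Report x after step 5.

x_post = -1.0281

step 1: x_pred=-1.9220  r=-2.5880  x^+=-3.3687  v^+=-2.0970  a^+=-1.2046
step 2: x_pred=-4.6767  r=10.2967  x^+=1.0792  v^+=-1.2983  a^+=4.3040
step 3: x_pred=1.0056  r=-1.4956  x^+=0.1695  v^+=0.8153  a^+=3.5039
step 4: x_pred=1.1207  r=2.9693  x^+=2.7805  v^+=3.1253  a^+=5.0924
step 5: x_pred=5.2107  r=-11.1607  x^+=-1.0281  v^+=4.3044  a^+=-0.8783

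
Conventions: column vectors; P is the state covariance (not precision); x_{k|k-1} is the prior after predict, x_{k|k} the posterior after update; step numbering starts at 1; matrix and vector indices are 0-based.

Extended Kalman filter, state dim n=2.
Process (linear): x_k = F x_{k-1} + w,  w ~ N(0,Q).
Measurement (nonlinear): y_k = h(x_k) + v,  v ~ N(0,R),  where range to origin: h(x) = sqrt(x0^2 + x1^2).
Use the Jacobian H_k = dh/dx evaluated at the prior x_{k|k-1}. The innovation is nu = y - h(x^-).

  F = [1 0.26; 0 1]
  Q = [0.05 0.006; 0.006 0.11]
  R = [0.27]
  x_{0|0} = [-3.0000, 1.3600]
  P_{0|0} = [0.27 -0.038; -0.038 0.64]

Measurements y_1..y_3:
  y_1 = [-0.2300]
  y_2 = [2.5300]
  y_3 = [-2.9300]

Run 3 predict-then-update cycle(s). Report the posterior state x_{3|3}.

step 1: x^-=[-2.6464, 1.3600]  P^-=[0.3435 0.1344; 0.1344 0.7500]  H_jac=[-0.8894 0.4571]  S=[0.5892]  K=[-0.4143; 0.3790]  nu=[-3.2054]  x^+=[-1.3184, 0.1452]  P^+=[0.2424 0.2269; 0.2269 0.6654]
step 2: x^-=[-1.2806, 0.1452]  P^-=[0.4553 0.4059; 0.4059 0.7754]  H_jac=[-0.9936 0.1127]  S=[0.6385]  K=[-0.6370; -0.4948]  nu=[1.2412]  x^+=[-2.0712, -0.4689]  P^+=[0.1963 0.2047; 0.2047 0.6191]
step 3: x^-=[-2.1931, -0.4689]  P^-=[0.3946 0.3716; 0.3716 0.7291]  H_jac=[-0.9779 -0.2091]  S=[0.8312]  K=[-0.5577; -0.6206]  nu=[-5.1727]  x^+=[0.6918, 2.7414]  P^+=[0.1360 0.0839; 0.0839 0.4089]

x_post = [0.6918, 2.7414]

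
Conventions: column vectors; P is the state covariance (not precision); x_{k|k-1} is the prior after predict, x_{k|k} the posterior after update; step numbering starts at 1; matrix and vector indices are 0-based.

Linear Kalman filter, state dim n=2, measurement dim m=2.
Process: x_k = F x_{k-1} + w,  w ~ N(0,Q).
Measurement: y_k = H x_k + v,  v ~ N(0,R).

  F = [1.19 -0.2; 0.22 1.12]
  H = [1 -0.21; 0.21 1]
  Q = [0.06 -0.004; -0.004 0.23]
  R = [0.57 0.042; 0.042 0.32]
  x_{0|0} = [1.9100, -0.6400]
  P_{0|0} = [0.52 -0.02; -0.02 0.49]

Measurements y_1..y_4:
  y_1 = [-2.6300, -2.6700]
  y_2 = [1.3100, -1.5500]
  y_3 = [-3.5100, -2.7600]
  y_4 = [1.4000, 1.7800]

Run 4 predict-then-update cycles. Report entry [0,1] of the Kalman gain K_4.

step 1: x^-=[2.4009, -0.2966]  P^-=[0.8255 -0.0034; -0.0034 0.8600]  S=[1.4348 0.0315; 0.0315 1.2149]  K=[0.5731 0.1250; -0.1438 0.7110]  nu=[-5.0932, -2.8776]  x^+=[-0.8776, -1.6098]  P^+=[0.3308 -0.0054; -0.0054 0.2226]
step 2: x^-=[-0.7224, -1.9961]  P^-=[0.5399 0.0258; 0.0258 0.5226]  S=[1.1221 0.0703; 0.0703 0.8772]  K=[0.4687 0.1211; -0.1131 0.6110]  nu=[1.6132, 0.5978]  x^+=[0.1061, -1.8133]  P^+=[0.2725 0.0012; 0.0012 0.1905]
step 3: x^-=[0.4890, -2.0075]  P^-=[0.4529 0.0262; 0.0262 0.4828]  S=[1.0332 0.0608; 0.0608 0.8337]  K=[0.4263 0.1144; -0.1077 0.5935]  nu=[-4.4205, -0.8551]  x^+=[-1.4935, -2.0391]  P^+=[0.2483 0.0024; 0.0024 0.1849]
step 4: x^-=[-1.3694, -2.6124]  P^-=[0.4179 0.0227; 0.0227 0.4751]  S=[0.9993 0.0516; 0.0516 0.8231]  K=[0.4078 0.1086; -0.1076 0.5898]  nu=[2.2208, 4.6799]  x^+=[0.0443, -0.0912]  P^+=[0.2374 0.0020; 0.0020 0.1838]

K[0,1] = 0.1086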